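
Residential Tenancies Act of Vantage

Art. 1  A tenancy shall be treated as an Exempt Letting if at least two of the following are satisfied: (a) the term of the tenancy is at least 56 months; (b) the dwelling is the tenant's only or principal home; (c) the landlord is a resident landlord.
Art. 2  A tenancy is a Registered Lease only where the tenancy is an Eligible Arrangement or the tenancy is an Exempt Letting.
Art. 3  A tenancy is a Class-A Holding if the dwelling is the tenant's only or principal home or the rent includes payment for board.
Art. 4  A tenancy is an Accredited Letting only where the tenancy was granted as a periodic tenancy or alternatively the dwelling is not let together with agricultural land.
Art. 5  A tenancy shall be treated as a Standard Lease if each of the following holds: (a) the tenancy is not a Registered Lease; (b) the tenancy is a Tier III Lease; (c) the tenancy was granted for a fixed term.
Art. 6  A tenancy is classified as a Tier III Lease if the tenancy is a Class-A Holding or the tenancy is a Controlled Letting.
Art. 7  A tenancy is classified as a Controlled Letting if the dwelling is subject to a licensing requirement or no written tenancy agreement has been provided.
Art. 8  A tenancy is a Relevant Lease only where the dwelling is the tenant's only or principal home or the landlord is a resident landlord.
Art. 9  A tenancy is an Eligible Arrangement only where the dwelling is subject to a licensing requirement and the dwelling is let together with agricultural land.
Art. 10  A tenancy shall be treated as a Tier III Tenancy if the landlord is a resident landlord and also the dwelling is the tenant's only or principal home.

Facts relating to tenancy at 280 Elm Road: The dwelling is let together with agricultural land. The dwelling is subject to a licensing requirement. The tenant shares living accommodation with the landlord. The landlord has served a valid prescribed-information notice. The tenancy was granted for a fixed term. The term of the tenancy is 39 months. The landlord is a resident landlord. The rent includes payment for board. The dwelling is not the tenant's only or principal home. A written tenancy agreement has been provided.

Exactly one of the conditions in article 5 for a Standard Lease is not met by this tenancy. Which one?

article 9 — Eligible Arrangement: [the dwelling is subject to a licensing requirement? yes] AND [the dwelling is let together with agricultural land? yes] → satisfied.
article 1 — Exempt Letting: term of the tenancy: 39 months ≥ 56 months? no; the dwelling is the tenant's only or principal home? no; the landlord is a resident landlord? yes — 1 of 3 hold (need ≥2) → not satisfied.
article 2 — Registered Lease: [Eligible Arrangement (article 9)? yes] OR [Exempt Letting (article 1)? no] → satisfied.
article 3 — Class-A Holding: [the dwelling is the tenant's only or principal home? no] OR [the rent includes payment for board? yes] → satisfied.
article 7 — Controlled Letting: [the dwelling is subject to a licensing requirement? yes] OR [no written tenancy agreement has been provided? no] → satisfied.
article 6 — Tier III Lease: [Class-A Holding (article 3)? yes] OR [Controlled Letting (article 7)? yes] → satisfied.
article 5 — Standard Lease: [not a Registered Lease (article 2)? no] AND [Tier III Lease (article 6)? yes] AND [the tenancy was granted for a fixed term? yes] → not satisfied.

Registered Lease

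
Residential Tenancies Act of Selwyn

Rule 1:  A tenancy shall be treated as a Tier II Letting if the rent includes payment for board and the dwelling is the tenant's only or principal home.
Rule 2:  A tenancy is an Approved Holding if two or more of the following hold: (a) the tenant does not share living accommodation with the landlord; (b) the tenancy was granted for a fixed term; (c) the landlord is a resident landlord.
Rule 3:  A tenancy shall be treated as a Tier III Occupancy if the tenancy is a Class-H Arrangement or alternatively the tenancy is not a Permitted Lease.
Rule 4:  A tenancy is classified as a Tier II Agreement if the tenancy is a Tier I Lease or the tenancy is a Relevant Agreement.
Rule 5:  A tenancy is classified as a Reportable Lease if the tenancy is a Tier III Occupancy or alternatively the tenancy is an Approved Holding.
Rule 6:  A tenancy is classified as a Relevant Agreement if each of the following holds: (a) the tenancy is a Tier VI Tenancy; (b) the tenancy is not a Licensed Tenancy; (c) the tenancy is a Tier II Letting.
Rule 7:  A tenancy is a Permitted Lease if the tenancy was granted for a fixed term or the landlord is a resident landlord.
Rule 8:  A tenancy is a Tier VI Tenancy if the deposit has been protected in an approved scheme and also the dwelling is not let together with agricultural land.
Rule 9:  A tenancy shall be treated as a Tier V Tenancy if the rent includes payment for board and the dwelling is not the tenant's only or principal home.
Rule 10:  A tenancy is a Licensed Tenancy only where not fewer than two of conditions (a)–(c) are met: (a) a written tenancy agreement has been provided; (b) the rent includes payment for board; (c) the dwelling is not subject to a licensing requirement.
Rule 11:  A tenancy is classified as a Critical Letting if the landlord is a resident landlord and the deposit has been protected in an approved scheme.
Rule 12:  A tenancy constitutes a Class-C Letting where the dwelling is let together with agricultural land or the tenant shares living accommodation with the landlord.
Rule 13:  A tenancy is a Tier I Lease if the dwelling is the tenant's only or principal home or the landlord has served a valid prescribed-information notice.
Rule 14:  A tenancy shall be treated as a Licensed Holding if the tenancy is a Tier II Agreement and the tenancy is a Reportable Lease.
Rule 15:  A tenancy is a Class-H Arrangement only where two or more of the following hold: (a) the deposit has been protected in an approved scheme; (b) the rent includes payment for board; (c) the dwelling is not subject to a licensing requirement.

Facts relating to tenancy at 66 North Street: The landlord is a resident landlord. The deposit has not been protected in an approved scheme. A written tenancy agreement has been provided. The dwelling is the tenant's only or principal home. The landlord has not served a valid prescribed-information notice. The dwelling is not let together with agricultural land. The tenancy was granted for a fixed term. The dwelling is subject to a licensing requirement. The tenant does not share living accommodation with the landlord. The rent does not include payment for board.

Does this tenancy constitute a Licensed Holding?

rule 13 — Tier I Lease: [the dwelling is the tenant's only or principal home? yes] OR [the landlord has served a valid prescribed-information notice? no] → satisfied.
rule 8 — Tier VI Tenancy: [the deposit has been protected in an approved scheme? no] AND [the dwelling is not let together with agricultural land? yes] → not satisfied.
rule 10 — Licensed Tenancy: a written tenancy agreement has been provided? yes; the rent includes payment for board? no; the dwelling is not subject to a licensing requirement? no — 1 of 3 hold (need ≥2) → not satisfied.
rule 1 — Tier II Letting: [the rent includes payment for board? no] AND [the dwelling is the tenant's only or principal home? yes] → not satisfied.
rule 6 — Relevant Agreement: [Tier VI Tenancy (rule 8)? no] AND [not a Licensed Tenancy (rule 10)? yes] AND [Tier II Letting (rule 1)? no] → not satisfied.
rule 4 — Tier II Agreement: [Tier I Lease (rule 13)? yes] OR [Relevant Agreement (rule 6)? no] → satisfied.
rule 15 — Class-H Arrangement: the deposit has been protected in an approved scheme? no; the rent includes payment for board? no; the dwelling is not subject to a licensing requirement? no — 0 of 3 hold (need ≥2) → not satisfied.
rule 7 — Permitted Lease: [the tenancy was granted for a fixed term? yes] OR [the landlord is a resident landlord? yes] → satisfied.
rule 3 — Tier III Occupancy: [Class-H Arrangement (rule 15)? no] OR [not a Permitted Lease (rule 7)? no] → not satisfied.
rule 2 — Approved Holding: the tenant does not share living accommodation with the landlord? yes; the tenancy was granted for a fixed term? yes; the landlord is a resident landlord? yes — 3 of 3 hold (need ≥2) → satisfied.
rule 5 — Reportable Lease: [Tier III Occupancy (rule 3)? no] OR [Approved Holding (rule 2)? yes] → satisfied.
rule 14 — Licensed Holding: [Tier II Agreement (rule 4)? yes] AND [Reportable Lease (rule 5)? yes] → satisfied.

Yes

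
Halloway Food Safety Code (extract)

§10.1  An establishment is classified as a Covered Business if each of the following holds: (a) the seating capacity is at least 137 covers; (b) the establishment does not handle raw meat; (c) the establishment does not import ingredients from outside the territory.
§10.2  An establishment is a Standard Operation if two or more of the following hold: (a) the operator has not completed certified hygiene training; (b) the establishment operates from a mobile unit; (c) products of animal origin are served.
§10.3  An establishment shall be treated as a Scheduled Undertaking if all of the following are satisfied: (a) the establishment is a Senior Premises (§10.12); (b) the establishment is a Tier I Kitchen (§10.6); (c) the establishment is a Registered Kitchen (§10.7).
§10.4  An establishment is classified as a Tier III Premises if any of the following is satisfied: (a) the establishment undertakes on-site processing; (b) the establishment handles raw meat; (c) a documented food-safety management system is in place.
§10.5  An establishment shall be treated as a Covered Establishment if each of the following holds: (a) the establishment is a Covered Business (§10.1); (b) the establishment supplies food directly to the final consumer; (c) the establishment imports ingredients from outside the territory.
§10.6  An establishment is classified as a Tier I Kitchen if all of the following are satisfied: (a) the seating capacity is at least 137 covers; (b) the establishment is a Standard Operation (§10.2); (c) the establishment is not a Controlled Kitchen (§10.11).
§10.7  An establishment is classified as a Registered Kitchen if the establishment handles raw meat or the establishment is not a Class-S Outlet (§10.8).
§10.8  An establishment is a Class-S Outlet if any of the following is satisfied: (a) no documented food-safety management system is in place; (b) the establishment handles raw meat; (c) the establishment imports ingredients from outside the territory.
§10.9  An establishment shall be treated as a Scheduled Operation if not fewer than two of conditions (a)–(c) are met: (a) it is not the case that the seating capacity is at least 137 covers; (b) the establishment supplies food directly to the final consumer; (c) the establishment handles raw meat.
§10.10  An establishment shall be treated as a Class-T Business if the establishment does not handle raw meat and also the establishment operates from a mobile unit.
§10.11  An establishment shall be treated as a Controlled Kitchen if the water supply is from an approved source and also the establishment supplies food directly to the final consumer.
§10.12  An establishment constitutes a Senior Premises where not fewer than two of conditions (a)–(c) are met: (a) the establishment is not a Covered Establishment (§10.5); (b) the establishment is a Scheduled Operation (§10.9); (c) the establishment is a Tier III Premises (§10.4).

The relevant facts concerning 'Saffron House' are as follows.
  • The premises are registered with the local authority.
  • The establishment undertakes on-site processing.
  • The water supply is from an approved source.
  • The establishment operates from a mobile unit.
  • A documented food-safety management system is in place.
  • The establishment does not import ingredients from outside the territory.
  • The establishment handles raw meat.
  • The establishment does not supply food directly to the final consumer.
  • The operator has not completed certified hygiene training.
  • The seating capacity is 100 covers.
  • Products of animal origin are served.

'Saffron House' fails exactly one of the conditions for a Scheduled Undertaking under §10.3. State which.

§10.1 — Covered Business: [seating capacity: 100 covers ≥ 137 covers? no] AND [the establishment does not handle raw meat? no] AND [the establishment does not import ingredients from outside the territory? yes] → not satisfied.
§10.5 — Covered Establishment: [Covered Business (§10.1)? no] AND [the establishment supplies food directly to the final consumer? no] AND [the establishment imports ingredients from outside the territory? no] → not satisfied.
§10.9 — Scheduled Operation: seating capacity: 100 covers ≥ 137 covers? no, so negated condition yes; the establishment supplies food directly to the final consumer? no; the establishment handles raw meat? yes — 2 of 3 hold (need ≥2) → satisfied.
§10.4 — Tier III Premises: [the establishment undertakes on-site processing? yes] OR [the establishment handles raw meat? yes] OR [a documented food-safety management system is in place? yes] → satisfied.
§10.12 — Senior Premises: not a Covered Establishment (§10.5)? yes; Scheduled Operation (§10.9)? yes; Tier III Premises (§10.4)? yes — 3 of 3 hold (need ≥2) → satisfied.
§10.2 — Standard Operation: the operator has not completed certified hygiene training? yes; the establishment operates from a mobile unit? yes; products of animal origin are served? yes — 3 of 3 hold (need ≥2) → satisfied.
§10.11 — Controlled Kitchen: [the water supply is from an approved source? yes] AND [the establishment supplies food directly to the final consumer? no] → not satisfied.
§10.6 — Tier I Kitchen: [seating capacity: 100 covers ≥ 137 covers? no] AND [Standard Operation (§10.2)? yes] AND [not a Controlled Kitchen (§10.11)? yes] → not satisfied.
§10.8 — Class-S Outlet: [no documented food-safety management system is in place? no] OR [the establishment handles raw meat? yes] OR [the establishment imports ingredients from outside the territory? no] → satisfied.
§10.7 — Registered Kitchen: [the establishment handles raw meat? yes] OR [not a Class-S Outlet (§10.8)? no] → satisfied.
§10.3 — Scheduled Undertaking: [Senior Premises (§10.12)? yes] AND [Tier I Kitchen (§10.6)? no] AND [Registered Kitchen (§10.7)? yes] → not satisfied.

Tier I Kitchen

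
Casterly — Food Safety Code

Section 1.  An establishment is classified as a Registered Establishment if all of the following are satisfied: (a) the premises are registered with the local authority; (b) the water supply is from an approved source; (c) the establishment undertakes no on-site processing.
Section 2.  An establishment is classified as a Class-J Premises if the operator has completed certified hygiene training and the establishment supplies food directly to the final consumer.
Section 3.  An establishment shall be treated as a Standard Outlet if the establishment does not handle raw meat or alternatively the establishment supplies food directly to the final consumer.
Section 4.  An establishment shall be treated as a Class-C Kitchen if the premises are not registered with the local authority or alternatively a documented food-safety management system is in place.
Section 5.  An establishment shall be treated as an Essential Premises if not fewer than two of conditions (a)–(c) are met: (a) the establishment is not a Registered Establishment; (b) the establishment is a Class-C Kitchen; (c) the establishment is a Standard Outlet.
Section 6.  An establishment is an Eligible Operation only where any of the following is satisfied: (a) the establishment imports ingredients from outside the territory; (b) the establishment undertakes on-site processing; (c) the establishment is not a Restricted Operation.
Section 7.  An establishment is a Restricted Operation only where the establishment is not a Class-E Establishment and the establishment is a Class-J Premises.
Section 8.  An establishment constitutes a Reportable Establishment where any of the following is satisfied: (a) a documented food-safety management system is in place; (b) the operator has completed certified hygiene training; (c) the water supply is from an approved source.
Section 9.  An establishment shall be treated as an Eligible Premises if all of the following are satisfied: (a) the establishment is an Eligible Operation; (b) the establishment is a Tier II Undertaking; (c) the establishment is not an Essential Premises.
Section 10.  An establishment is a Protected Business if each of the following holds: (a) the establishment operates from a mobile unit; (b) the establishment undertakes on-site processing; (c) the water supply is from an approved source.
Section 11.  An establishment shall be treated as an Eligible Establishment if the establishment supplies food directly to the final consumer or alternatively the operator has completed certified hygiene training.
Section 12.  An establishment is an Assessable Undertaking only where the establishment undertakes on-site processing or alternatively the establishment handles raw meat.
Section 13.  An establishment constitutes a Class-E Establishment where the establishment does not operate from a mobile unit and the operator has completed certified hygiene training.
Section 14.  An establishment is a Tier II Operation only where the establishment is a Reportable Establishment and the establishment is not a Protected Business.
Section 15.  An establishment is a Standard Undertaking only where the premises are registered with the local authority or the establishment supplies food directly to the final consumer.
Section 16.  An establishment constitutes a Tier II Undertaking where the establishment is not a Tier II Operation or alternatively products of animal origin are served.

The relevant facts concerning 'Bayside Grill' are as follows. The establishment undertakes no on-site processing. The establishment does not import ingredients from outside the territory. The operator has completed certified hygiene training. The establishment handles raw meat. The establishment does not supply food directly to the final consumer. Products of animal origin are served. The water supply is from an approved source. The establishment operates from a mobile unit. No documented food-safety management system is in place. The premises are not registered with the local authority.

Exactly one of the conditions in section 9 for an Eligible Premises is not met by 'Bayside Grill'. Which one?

Under section 13: the establishment does not operate from a mobile unit? no; and the operator has completed certified hygiene training? yes. So the establishment is not a Class-E Establishment.
Under section 2: the operator has completed certified hygiene training? yes; and the establishment supplies food directly to the final consumer? no. So the establishment is not a Class-J Premises.
Under section 7: not a Class-E Establishment (section 13)? yes; and Class-J Premises (section 2)? no. So the establishment is not a Restricted Operation.
Under section 6: the establishment imports ingredients from outside the territory? no; or the establishment undertakes on-site processing? no; or not a Restricted Operation (section 7)? yes. So the establishment is an Eligible Operation.
Under section 8: a documented food-safety management system is in place? no; or the operator has completed certified hygiene training? yes; or the water supply is from an approved source? yes. So the establishment is a Reportable Establishment.
Under section 10: the establishment operates from a mobile unit? yes; and the establishment undertakes on-site processing? no; and the water supply is from an approved source? yes. So the establishment is not a Protected Business.
Under section 14: Reportable Establishment (section 8)? yes; and not a Protected Business (section 10)? yes. So the establishment is a Tier II Operation.
Under section 16: not a Tier II Operation (section 14)? no; or products of animal origin are served? yes. So the establishment is a Tier II Undertaking.
Under section 1: the premises are registered with the local authority? no; and the water supply is from an approved source? yes; and the establishment undertakes no on-site processing? yes. So the establishment is not a Registered Establishment.
Under section 4: the premises are not registered with the local authority? yes; or a documented food-safety management system is in place? no. So the establishment is a Class-C Kitchen.
Under section 3: the establishment does not handle raw meat? no; or the establishment supplies food directly to the final consumer? no. So the establishment is not a Standard Outlet.
Under section 5: not a Registered Establishment (section 1)? yes; Class-C Kitchen (section 4)? yes; Standard Outlet (section 3)? no — 2 of 3 hold (need ≥2) → satisfied.
Under section 9: Eligible Operation (section 6)? yes; and Tier II Undertaking (section 16)? yes; and not an Essential Premises (section 5)? no. So the establishment is not an Eligible Premises.

Essential Premises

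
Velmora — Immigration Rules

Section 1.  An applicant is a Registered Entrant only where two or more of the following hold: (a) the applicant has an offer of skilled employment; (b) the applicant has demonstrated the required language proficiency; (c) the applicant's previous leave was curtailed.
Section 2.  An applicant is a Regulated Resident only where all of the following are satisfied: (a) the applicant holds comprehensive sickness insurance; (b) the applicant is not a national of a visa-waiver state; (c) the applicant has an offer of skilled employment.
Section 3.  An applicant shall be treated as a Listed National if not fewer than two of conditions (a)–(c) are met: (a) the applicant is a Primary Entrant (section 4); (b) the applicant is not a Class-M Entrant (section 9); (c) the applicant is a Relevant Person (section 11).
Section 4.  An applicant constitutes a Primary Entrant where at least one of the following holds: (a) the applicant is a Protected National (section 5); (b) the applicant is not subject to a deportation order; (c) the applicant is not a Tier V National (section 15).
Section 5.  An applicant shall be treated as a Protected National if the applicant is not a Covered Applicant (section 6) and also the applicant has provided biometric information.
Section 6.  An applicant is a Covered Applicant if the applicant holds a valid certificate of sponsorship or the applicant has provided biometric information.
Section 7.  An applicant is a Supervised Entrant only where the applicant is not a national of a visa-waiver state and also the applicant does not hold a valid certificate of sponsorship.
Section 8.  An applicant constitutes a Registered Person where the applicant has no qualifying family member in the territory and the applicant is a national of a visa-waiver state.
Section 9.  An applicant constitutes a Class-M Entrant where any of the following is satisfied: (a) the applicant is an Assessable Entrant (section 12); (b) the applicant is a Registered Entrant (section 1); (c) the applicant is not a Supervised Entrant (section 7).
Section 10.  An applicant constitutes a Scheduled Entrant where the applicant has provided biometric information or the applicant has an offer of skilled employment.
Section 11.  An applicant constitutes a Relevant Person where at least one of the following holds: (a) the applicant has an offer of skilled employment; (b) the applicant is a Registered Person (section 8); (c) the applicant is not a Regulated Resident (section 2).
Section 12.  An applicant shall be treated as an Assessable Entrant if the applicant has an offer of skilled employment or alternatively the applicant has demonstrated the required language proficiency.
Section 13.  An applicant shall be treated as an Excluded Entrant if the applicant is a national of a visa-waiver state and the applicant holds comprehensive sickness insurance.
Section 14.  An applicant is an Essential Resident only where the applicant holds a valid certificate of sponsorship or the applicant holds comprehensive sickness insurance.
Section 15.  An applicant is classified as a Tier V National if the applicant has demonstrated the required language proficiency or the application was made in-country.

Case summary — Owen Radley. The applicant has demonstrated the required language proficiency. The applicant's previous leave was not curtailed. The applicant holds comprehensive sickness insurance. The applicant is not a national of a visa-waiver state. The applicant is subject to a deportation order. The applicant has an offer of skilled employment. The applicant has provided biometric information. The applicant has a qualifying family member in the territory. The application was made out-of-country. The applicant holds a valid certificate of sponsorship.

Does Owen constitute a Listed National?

Under section 6: the applicant holds a valid certificate of sponsorship? yes; or the applicant has provided biometric information? yes. So the applicant is a Covered Applicant.
Under section 5: not a Covered Applicant (section 6)? no; and the applicant has provided biometric information? yes. So the applicant is not a Protected National.
Under section 15: the applicant has demonstrated the required language proficiency? yes; or the application was made in-country? no. So the applicant is a Tier V National.
Under section 4: Protected National (section 5)? no; or the applicant is not subject to a deportation order? no; or not a Tier V National (section 15)? no. So the applicant is not a Primary Entrant.
Under section 12: the applicant has an offer of skilled employment? yes; or the applicant has demonstrated the required language proficiency? yes. So the applicant is an Assessable Entrant.
Under section 1: the applicant has an offer of skilled employment? yes; the applicant has demonstrated the required language proficiency? yes; the applicant's previous leave was curtailed? no — 2 of 3 hold (need ≥2) → satisfied.
Under section 7: the applicant is not a national of a visa-waiver state? yes; and the applicant does not hold a valid certificate of sponsorship? no. So the applicant is not a Supervised Entrant.
Under section 9: Assessable Entrant (section 12)? yes; or Registered Entrant (section 1)? yes; or not a Supervised Entrant (section 7)? yes. So the applicant is a Class-M Entrant.
Under section 8: the applicant has no qualifying family member in the territory? no; and the applicant is a national of a visa-waiver state? no. So the applicant is not a Registered Person.
Under section 2: the applicant holds comprehensive sickness insurance? yes; and the applicant is not a national of a visa-waiver state? yes; and the applicant has an offer of skilled employment? yes. So the applicant is a Regulated Resident.
Under section 11: the applicant has an offer of skilled employment? yes; or Registered Person (section 8)? no; or not a Regulated Resident (section 2)? no. So the applicant is a Relevant Person.
Under section 3: Primary Entrant (section 4)? no; not a Class-M Entrant (section 9)? no; Relevant Person (section 11)? yes — 1 of 3 hold (need ≥2) → not satisfied.

No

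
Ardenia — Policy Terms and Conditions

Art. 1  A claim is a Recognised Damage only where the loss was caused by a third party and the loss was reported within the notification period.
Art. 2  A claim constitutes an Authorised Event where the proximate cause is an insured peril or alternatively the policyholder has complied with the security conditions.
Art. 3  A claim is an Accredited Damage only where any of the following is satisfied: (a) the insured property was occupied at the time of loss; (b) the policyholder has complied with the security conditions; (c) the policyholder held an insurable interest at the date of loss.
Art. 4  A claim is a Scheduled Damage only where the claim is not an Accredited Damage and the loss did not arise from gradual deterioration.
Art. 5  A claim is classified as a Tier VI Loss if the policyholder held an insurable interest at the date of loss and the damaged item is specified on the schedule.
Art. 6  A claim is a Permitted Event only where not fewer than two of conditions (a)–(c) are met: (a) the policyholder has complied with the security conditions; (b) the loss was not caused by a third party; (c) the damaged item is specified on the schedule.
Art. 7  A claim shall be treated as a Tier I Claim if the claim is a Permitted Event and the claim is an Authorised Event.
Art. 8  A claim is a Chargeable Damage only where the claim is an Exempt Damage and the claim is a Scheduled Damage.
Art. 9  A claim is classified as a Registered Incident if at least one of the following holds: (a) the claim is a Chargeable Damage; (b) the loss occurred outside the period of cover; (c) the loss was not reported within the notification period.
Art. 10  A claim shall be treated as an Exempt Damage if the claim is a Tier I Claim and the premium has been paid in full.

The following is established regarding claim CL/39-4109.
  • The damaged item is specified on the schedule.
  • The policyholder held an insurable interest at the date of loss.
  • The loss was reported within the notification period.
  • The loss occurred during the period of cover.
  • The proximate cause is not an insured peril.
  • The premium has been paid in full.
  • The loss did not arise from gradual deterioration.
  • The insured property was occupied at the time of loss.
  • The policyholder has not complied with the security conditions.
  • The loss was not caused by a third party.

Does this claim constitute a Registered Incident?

article 6 — Permitted Event: the policyholder has complied with the security conditions? no; the loss was not caused by a third party? yes; the damaged item is specified on the schedule? yes — 2 of 3 hold (need ≥2) → satisfied.
article 2 — Authorised Event: [the proximate cause is an insured peril? no] OR [the policyholder has complied with the security conditions? no] → not satisfied.
article 7 — Tier I Claim: [Permitted Event (article 6)? yes] AND [Authorised Event (article 2)? no] → not satisfied.
article 10 — Exempt Damage: [Tier I Claim (article 7)? no] AND [the premium has been paid in full? yes] → not satisfied.
article 3 — Accredited Damage: [the insured property was occupied at the time of loss? yes] OR [the policyholder has complied with the security conditions? no] OR [the policyholder held an insurable interest at the date of loss? yes] → satisfied.
article 4 — Scheduled Damage: [not an Accredited Damage (article 3)? no] AND [the loss did not arise from gradual deterioration? yes] → not satisfied.
article 8 — Chargeable Damage: [Exempt Damage (article 10)? no] AND [Scheduled Damage (article 4)? no] → not satisfied.
article 9 — Registered Incident: [Chargeable Damage (article 8)? no] OR [the loss occurred outside the period of cover? no] OR [the loss was not reported within the notification period? no] → not satisfied.

No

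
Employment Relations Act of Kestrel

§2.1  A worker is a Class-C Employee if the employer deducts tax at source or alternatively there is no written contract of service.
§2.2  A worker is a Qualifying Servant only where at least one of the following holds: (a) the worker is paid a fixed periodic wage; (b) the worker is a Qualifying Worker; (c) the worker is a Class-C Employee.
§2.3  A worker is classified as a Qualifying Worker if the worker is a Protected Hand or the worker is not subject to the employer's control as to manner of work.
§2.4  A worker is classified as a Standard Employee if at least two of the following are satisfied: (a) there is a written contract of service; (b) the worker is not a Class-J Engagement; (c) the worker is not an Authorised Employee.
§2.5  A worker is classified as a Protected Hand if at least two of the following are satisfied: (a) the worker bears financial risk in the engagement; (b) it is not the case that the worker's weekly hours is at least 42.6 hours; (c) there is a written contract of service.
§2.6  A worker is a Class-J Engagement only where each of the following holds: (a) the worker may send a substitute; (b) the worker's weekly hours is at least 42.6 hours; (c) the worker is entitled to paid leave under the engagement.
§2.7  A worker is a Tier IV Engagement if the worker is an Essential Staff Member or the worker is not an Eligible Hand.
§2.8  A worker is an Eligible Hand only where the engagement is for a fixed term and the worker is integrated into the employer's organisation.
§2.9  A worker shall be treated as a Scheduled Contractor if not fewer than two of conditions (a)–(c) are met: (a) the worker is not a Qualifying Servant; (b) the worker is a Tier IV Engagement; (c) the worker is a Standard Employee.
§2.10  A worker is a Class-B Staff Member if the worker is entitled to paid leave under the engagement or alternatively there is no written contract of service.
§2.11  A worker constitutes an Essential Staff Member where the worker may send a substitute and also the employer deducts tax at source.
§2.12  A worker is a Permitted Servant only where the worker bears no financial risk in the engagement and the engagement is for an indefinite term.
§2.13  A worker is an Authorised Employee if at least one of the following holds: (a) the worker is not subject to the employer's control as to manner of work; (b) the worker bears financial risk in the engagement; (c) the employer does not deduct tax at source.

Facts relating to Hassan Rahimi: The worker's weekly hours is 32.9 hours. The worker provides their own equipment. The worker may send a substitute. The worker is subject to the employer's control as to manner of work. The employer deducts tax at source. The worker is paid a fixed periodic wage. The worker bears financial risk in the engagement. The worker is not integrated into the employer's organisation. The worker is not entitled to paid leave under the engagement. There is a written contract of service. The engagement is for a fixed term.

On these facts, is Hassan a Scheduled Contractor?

Yes

§2.5 — Protected Hand: the worker bears financial risk in the engagement? yes; worker's weekly hours: 32.9 hours ≥ 42.6 hours? no, so negated condition yes; there is a written contract of service? yes — 3 of 3 hold (need ≥2) → satisfied.
§2.3 — Qualifying Worker: [Protected Hand (§2.5)? yes] OR [the worker is not subject to the employer's control as to manner of work? no] → satisfied.
§2.1 — Class-C Employee: [the employer deducts tax at source? yes] OR [there is no written contract of service? no] → satisfied.
§2.2 — Qualifying Servant: [the worker is paid a fixed periodic wage? yes] OR [Qualifying Worker (§2.3)? yes] OR [Class-C Employee (§2.1)? yes] → satisfied.
§2.11 — Essential Staff Member: [the worker may send a substitute? yes] AND [the employer deducts tax at source? yes] → satisfied.
§2.8 — Eligible Hand: [the engagement is for a fixed term? yes] AND [the worker is integrated into the employer's organisation? no] → not satisfied.
§2.7 — Tier IV Engagement: [Essential Staff Member (§2.11)? yes] OR [not an Eligible Hand (§2.8)? yes] → satisfied.
§2.6 — Class-J Engagement: [the worker may send a substitute? yes] AND [worker's weekly hours: 32.9 hours ≥ 42.6 hours? no] AND [the worker is entitled to paid leave under the engagement? no] → not satisfied.
§2.13 — Authorised Employee: [the worker is not subject to the employer's control as to manner of work? no] OR [the worker bears financial risk in the engagement? yes] OR [the employer does not deduct tax at source? no] → satisfied.
§2.4 — Standard Employee: there is a written contract of service? yes; not a Class-J Engagement (§2.6)? yes; not an Authorised Employee (§2.13)? no — 2 of 3 hold (need ≥2) → satisfied.
§2.9 — Scheduled Contractor: not a Qualifying Servant (§2.2)? no; Tier IV Engagement (§2.7)? yes; Standard Employee (§2.4)? yes — 2 of 3 hold (need ≥2) → satisfied.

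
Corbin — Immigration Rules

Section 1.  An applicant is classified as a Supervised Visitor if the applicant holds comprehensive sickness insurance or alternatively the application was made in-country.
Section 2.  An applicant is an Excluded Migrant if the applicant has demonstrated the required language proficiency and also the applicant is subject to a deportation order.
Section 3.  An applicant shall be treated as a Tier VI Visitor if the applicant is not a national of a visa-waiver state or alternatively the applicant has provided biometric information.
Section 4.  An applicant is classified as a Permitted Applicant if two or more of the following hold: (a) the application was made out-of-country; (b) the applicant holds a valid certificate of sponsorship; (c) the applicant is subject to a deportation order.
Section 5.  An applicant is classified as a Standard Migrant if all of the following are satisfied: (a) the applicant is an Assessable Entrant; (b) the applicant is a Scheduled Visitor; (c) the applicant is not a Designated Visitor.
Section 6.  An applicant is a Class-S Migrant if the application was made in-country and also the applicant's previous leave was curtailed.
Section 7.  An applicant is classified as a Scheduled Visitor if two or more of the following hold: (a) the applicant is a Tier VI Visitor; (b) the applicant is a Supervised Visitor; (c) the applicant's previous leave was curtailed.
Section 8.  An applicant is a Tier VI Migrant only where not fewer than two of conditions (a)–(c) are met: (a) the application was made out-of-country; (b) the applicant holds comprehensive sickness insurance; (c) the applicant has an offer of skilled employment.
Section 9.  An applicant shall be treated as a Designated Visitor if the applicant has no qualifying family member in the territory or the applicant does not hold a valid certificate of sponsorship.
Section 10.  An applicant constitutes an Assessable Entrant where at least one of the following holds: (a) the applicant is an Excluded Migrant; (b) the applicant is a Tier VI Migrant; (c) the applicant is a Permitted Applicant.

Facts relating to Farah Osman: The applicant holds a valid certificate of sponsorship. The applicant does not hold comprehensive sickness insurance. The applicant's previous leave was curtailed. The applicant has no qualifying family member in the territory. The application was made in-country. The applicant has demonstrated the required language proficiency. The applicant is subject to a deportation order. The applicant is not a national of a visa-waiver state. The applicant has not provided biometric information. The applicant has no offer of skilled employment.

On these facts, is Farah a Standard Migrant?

section 2 — Excluded Migrant: [the applicant has demonstrated the required language proficiency? yes] AND [the applicant is subject to a deportation order? yes] → satisfied.
section 8 — Tier VI Migrant: the application was made out-of-country? no; the applicant holds comprehensive sickness insurance? no; the applicant has an offer of skilled employment? no — 0 of 3 hold (need ≥2) → not satisfied.
section 4 — Permitted Applicant: the application was made out-of-country? no; the applicant holds a valid certificate of sponsorship? yes; the applicant is subject to a deportation order? yes — 2 of 3 hold (need ≥2) → satisfied.
section 10 — Assessable Entrant: [Excluded Migrant (section 2)? yes] OR [Tier VI Migrant (section 8)? no] OR [Permitted Applicant (section 4)? yes] → satisfied.
section 3 — Tier VI Visitor: [the applicant is not a national of a visa-waiver state? yes] OR [the applicant has provided biometric information? no] → satisfied.
section 1 — Supervised Visitor: [the applicant holds comprehensive sickness insurance? no] OR [the application was made in-country? yes] → satisfied.
section 7 — Scheduled Visitor: Tier VI Visitor (section 3)? yes; Supervised Visitor (section 1)? yes; the applicant's previous leave was curtailed? yes — 3 of 3 hold (need ≥2) → satisfied.
section 9 — Designated Visitor: [the applicant has no qualifying family member in the territory? yes] OR [the applicant does not hold a valid certificate of sponsorship? no] → satisfied.
section 5 — Standard Migrant: [Assessable Entrant (section 10)? yes] AND [Scheduled Visitor (section 7)? yes] AND [not a Designated Visitor (section 9)? no] → not satisfied.

No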